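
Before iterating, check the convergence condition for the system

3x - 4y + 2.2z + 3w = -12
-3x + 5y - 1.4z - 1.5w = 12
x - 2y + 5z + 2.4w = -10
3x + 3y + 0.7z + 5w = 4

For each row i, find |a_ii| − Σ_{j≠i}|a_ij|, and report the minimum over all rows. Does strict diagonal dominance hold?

row 1: |3| − (4+2.2+3) = -6.2
row 2: |5| − (3+1.4+1.5) = -0.9
row 3: |5| − (1+2+2.4) = -0.4
row 4: |5| − (3+3+0.7) = -1.7
minimum over rows = -6.2 → not strictly diagonally dominant

-6.2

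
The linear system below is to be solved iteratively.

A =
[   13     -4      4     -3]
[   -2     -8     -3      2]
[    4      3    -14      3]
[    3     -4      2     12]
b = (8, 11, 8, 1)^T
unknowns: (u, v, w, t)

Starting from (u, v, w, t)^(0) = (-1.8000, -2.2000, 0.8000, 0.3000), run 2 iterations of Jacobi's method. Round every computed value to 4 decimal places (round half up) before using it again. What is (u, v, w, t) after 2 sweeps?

(0.6440, -0.8389, -0.9574, 0.0084)

Iteration 1:
  u = (8 - (-4)·-2.2000 - (4)·0.8000 - (-3)·0.3000) / (13) = -0.2385
  v = (11 - (-2)·-1.8000 - (-3)·0.8000 - (2)·0.3000) / (-8) = -1.1500
  w = (8 - (4)·-1.8000 - (3)·-2.2000 - (3)·0.3000) / (-14) = -1.4929
  t = (1 - (3)·-1.8000 - (-4)·-2.2000 - (2)·0.8000) / (12) = -0.3333
Iteration 2:
  u = (8 - (-4)·-1.1500 - (4)·-1.4929 - (-3)·-0.3333) / (13) = 0.6440
  v = (11 - (-2)·-0.2385 - (-3)·-1.4929 - (2)·-0.3333) / (-8) = -0.8389
  w = (8 - (4)·-0.2385 - (3)·-1.1500 - (3)·-0.3333) / (-14) = -0.9574
  t = (1 - (3)·-0.2385 - (-4)·-1.1500 - (2)·-1.4929) / (12) = 0.0084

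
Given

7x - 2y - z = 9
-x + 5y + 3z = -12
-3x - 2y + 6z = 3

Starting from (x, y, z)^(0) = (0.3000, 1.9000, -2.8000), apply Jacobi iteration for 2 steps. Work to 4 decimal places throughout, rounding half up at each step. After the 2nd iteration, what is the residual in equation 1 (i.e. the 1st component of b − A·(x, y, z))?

-4.7378

Iteration 1:
  x = (9 - (-2)·1.9000 - (-1)·-2.8000) / (7) = 1.4286
  y = (-12 - (-1)·0.3000 - (3)·-2.8000) / (5) = -0.6600
  z = (3 - (-3)·0.3000 - (-2)·1.9000) / (6) = 1.2833
Iteration 2:
  x = (9 - (-2)·-0.6600 - (-1)·1.2833) / (7) = 1.2805
  y = (-12 - (-1)·1.4286 - (3)·1.2833) / (5) = -2.8843
  z = (3 - (-3)·1.4286 - (-2)·-0.6600) / (6) = 0.9943
Residual b − A·x = (-4.7378, 0.7191, -4.8929)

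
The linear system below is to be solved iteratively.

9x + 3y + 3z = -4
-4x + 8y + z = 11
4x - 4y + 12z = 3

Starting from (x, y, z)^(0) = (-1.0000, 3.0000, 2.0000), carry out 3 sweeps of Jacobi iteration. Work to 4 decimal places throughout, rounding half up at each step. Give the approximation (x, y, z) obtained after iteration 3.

Iteration 1:
  x = (-4 - (3)·3.0000 - (3)·2.0000) / (9) = -2.1111
  y = (11 - (-4)·-1.0000 - (1)·2.0000) / (8) = 0.6250
  z = (3 - (4)·-1.0000 - (-4)·3.0000) / (12) = 1.5833
Iteration 2:
  x = (-4 - (3)·0.6250 - (3)·1.5833) / (9) = -1.1805
  y = (11 - (-4)·-2.1111 - (1)·1.5833) / (8) = 0.1215
  z = (3 - (4)·-2.1111 - (-4)·0.6250) / (12) = 1.1620
Iteration 3:
  x = (-4 - (3)·0.1215 - (3)·1.1620) / (9) = -0.8723
  y = (11 - (-4)·-1.1805 - (1)·1.1620) / (8) = 0.6395
  z = (3 - (4)·-1.1805 - (-4)·0.1215) / (12) = 0.6840

(-0.8723, 0.6395, 0.6840)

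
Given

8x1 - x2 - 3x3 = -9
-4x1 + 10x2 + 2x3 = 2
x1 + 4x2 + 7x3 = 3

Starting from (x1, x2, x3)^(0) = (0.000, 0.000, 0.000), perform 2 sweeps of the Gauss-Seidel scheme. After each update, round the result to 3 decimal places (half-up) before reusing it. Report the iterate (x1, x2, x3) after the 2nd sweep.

Iteration 1:
  x1 = (-9 - (-1)·0.000 - (-3)·0.000) / (8) = -1.125
  x2 = (2 - (-4)·-1.125 - (2)·0.000) / (10) = -0.250
  x3 = (3 - (1)·-1.125 - (4)·-0.250) / (7) = 0.732
Iteration 2:
  x1 = (-9 - (-1)·-0.250 - (-3)·0.732) / (8) = -0.882
  x2 = (2 - (-4)·-0.882 - (2)·0.732) / (10) = -0.299
  x3 = (3 - (1)·-0.882 - (4)·-0.299) / (7) = 0.725

(-0.882, -0.299, 0.725)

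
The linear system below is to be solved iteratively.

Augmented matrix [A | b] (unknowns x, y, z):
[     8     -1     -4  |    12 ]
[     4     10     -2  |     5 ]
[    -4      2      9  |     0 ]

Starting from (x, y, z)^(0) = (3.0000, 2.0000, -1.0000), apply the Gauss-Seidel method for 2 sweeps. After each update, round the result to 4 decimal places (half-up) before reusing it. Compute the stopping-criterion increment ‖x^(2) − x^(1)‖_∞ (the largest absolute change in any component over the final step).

Iteration 1:
  x = (12 - (-1)·2.0000 - (-4)·-1.0000) / (8) = 1.2500
  y = (5 - (4)·1.2500 - (-2)·-1.0000) / (10) = -0.2000
  z = (0 - (-4)·1.2500 - (2)·-0.2000) / (9) = 0.6000
Iteration 2:
  x = (12 - (-1)·-0.2000 - (-4)·0.6000) / (8) = 1.7750
  y = (5 - (4)·1.7750 - (-2)·0.6000) / (10) = -0.0900
  z = (0 - (-4)·1.7750 - (2)·-0.0900) / (9) = 0.8089
Change: (0.5250, 0.1100, 0.2089) → max |·| = 0.5250

0.5250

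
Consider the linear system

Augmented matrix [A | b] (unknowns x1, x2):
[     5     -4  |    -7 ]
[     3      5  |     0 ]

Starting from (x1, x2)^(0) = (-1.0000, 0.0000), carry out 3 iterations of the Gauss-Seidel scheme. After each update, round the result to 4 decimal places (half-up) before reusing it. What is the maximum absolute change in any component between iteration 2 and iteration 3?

Iteration 1:
  x1 = (-7 - (-4)·0.0000) / (5) = -1.4000
  x2 = (0 - (3)·-1.4000) / (5) = 0.8400
Iteration 2:
  x1 = (-7 - (-4)·0.8400) / (5) = -0.7280
  x2 = (0 - (3)·-0.7280) / (5) = 0.4368
Iteration 3:
  x1 = (-7 - (-4)·0.4368) / (5) = -1.0506
  x2 = (0 - (3)·-1.0506) / (5) = 0.6304
Change: (-0.3226, 0.1936) → max |·| = 0.3226

0.3226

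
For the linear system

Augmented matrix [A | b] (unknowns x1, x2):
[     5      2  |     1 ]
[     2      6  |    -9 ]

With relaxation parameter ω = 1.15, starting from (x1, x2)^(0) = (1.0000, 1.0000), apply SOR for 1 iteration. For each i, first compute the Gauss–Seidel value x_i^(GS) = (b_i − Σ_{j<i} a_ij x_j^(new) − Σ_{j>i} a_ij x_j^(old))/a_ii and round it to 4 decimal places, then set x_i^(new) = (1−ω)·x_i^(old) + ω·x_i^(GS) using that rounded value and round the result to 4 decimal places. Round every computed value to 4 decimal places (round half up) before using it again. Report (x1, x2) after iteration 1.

(-0.3800, -1.7293)

Iteration 1:
  x1: GS value = (1 - (2)·1.0000) / (5) = -0.2000;  x1 ← (1−ω)·1.0000 + ω·-0.2000 = -0.3800
  x2: GS value = (-9 - (2)·-0.3800) / (6) = -1.3733;  x2 ← (1−ω)·1.0000 + ω·-1.3733 = -1.7293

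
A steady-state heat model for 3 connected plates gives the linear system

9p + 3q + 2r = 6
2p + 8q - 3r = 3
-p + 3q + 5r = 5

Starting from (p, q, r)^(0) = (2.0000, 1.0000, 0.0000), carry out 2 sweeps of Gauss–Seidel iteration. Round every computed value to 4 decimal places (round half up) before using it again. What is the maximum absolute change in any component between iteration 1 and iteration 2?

Iteration 1:
  p = (6 - (3)·1.0000 - (2)·0.0000) / (9) = 0.3333
  q = (3 - (2)·0.3333 - (-3)·0.0000) / (8) = 0.2917
  r = (5 - (-1)·0.3333 - (3)·0.2917) / (5) = 0.8916
Iteration 2:
  p = (6 - (3)·0.2917 - (2)·0.8916) / (9) = 0.3713
  q = (3 - (2)·0.3713 - (-3)·0.8916) / (8) = 0.6165
  r = (5 - (-1)·0.3713 - (3)·0.6165) / (5) = 0.7044
Change: (0.0380, 0.3248, -0.1872) → max |·| = 0.3248

0.3248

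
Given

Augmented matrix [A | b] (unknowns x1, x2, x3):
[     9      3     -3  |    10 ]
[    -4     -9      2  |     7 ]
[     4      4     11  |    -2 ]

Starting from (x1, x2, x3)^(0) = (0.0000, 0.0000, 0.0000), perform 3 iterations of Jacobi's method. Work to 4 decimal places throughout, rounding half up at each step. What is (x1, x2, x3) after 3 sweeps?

Iteration 1:
  x1 = (10 - (3)·0.0000 - (-3)·0.0000) / (9) = 1.1111
  x2 = (7 - (-4)·0.0000 - (2)·0.0000) / (-9) = -0.7778
  x3 = (-2 - (4)·0.0000 - (4)·0.0000) / (11) = -0.1818
Iteration 2:
  x1 = (10 - (3)·-0.7778 - (-3)·-0.1818) / (9) = 1.3098
  x2 = (7 - (-4)·1.1111 - (2)·-0.1818) / (-9) = -1.3120
  x3 = (-2 - (4)·1.1111 - (4)·-0.7778) / (11) = -0.3030
Iteration 3:
  x1 = (10 - (3)·-1.3120 - (-3)·-0.3030) / (9) = 1.4474
  x2 = (7 - (-4)·1.3098 - (2)·-0.3030) / (-9) = -1.4272
  x3 = (-2 - (4)·1.3098 - (4)·-1.3120) / (11) = -0.1810

(1.4474, -1.4272, -0.1810)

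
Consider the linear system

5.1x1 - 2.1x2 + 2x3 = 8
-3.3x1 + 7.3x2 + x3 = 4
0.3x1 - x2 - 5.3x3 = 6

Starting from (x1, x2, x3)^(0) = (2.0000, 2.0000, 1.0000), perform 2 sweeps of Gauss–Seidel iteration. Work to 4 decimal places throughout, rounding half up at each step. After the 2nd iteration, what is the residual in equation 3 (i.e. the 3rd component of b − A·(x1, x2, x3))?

0.0000

Iteration 1:
  x1 = (8 - (-2.1)·2.0000 - (2)·1.0000) / (5.1) = 2.0000
  x2 = (4 - (-3.3)·2.0000 - (1)·1.0000) / (7.3) = 1.3151
  x3 = (6 - (0.3)·2.0000 - (-1)·1.3151) / (-5.3) = -1.2670
Iteration 2:
  x1 = (8 - (-2.1)·1.3151 - (2)·-1.2670) / (5.1) = 2.6070
  x2 = (4 - (-3.3)·2.6070 - (1)·-1.2670) / (7.3) = 1.9000
  x3 = (6 - (0.3)·2.6070 - (-1)·1.9000) / (-5.3) = -1.3430
Residual b − A·x = (1.3803, 0.0761, 0.0000)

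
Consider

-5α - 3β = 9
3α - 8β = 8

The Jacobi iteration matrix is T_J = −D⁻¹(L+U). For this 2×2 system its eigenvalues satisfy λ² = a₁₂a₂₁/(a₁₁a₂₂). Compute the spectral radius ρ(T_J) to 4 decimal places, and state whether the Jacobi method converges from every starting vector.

0.4743

a₁₂a₂₁/(a₁₁a₂₂) = (-3)·(3) / ((-5)·(-8)) = -0.225000
ρ = √|-0.225000| = √0.225000 = 0.4743
ρ < 1, so Jacobi converges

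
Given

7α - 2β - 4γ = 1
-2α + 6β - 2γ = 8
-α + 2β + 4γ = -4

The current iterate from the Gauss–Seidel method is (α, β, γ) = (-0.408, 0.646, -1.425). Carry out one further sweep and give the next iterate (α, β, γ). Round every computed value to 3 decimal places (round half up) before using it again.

One sweep:
  α = (1 - (-2)·0.646 - (-4)·-1.425) / (7) = -0.487
  β = (8 - (-2)·-0.487 - (-2)·-1.425) / (6) = 0.696
  γ = (-4 - (-1)·-0.487 - (2)·0.696) / (4) = -1.470

(-0.487, 0.696, -1.470)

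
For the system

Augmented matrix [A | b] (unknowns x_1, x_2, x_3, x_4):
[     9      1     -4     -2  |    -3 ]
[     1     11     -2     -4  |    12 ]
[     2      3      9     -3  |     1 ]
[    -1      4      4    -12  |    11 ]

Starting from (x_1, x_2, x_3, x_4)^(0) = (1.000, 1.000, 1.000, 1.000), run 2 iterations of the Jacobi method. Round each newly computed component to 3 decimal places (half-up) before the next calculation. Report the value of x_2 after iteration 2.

Iteration 1:
  x_1 = (-3 - (1)·1.000 - (-4)·1.000 - (-2)·1.000) / (9) = 0.222
  x_2 = (12 - (1)·1.000 - (-2)·1.000 - (-4)·1.000) / (11) = 1.545
  x_3 = (1 - (2)·1.000 - (3)·1.000 - (-3)·1.000) / (9) = -0.111
  x_4 = (11 - (-1)·1.000 - (4)·1.000 - (4)·1.000) / (-12) = -0.333
Iteration 2:
  x_1 = (-3 - (1)·1.545 - (-4)·-0.111 - (-2)·-0.333) / (9) = -0.628
  x_2 = (12 - (1)·0.222 - (-2)·-0.111 - (-4)·-0.333) / (11) = 0.929
  x_3 = (1 - (2)·0.222 - (3)·1.545 - (-3)·-0.333) / (9) = -0.564
  x_4 = (11 - (-1)·0.222 - (4)·1.545 - (4)·-0.111) / (-12) = -0.457

0.929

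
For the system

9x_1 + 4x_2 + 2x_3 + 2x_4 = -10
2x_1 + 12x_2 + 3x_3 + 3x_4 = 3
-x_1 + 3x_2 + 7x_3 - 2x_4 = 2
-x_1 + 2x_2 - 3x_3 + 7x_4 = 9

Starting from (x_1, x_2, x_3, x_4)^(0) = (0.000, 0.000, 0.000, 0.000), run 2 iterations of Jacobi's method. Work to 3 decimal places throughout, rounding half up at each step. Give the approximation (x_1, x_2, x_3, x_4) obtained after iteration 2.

(-1.572, 0.042, 0.387, 1.178)

Iteration 1:
  x_1 = (-10 - (4)·0.000 - (2)·0.000 - (2)·0.000) / (9) = -1.111
  x_2 = (3 - (2)·0.000 - (3)·0.000 - (3)·0.000) / (12) = 0.250
  x_3 = (2 - (-1)·0.000 - (3)·0.000 - (-2)·0.000) / (7) = 0.286
  x_4 = (9 - (-1)·0.000 - (2)·0.000 - (-3)·0.000) / (7) = 1.286
Iteration 2:
  x_1 = (-10 - (4)·0.250 - (2)·0.286 - (2)·1.286) / (9) = -1.572
  x_2 = (3 - (2)·-1.111 - (3)·0.286 - (3)·1.286) / (12) = 0.042
  x_3 = (2 - (-1)·-1.111 - (3)·0.250 - (-2)·1.286) / (7) = 0.387
  x_4 = (9 - (-1)·-1.111 - (2)·0.250 - (-3)·0.286) / (7) = 1.178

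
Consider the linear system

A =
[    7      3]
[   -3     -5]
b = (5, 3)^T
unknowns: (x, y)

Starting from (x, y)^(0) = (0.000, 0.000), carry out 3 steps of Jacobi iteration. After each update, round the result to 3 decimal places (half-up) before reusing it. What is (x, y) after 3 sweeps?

(1.155, -1.183)

Iteration 1:
  x = (5 - (3)·0.000) / (7) = 0.714
  y = (3 - (-3)·0.000) / (-5) = -0.600
Iteration 2:
  x = (5 - (3)·-0.600) / (7) = 0.971
  y = (3 - (-3)·0.714) / (-5) = -1.028
Iteration 3:
  x = (5 - (3)·-1.028) / (7) = 1.155
  y = (3 - (-3)·0.971) / (-5) = -1.183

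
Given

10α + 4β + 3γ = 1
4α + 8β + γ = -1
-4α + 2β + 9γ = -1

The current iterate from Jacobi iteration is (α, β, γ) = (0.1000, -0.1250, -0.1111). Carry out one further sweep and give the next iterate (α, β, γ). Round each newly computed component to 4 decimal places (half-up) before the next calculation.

One sweep:
  α = (1 - (4)·-0.1250 - (3)·-0.1111) / (10) = 0.1833
  β = (-1 - (4)·0.1000 - (1)·-0.1111) / (8) = -0.1611
  γ = (-1 - (-4)·0.1000 - (2)·-0.1250) / (9) = -0.0389

(0.1833, -0.1611, -0.0389)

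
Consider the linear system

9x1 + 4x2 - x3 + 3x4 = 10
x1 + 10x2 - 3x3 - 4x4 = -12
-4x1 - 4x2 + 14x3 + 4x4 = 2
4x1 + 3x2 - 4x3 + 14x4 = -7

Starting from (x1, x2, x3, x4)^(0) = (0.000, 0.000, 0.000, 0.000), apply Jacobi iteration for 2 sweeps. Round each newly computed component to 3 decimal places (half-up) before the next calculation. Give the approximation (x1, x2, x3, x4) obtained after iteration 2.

Iteration 1:
  x1 = (10 - (4)·0.000 - (-1)·0.000 - (3)·0.000) / (9) = 1.111
  x2 = (-12 - (1)·0.000 - (-3)·0.000 - (-4)·0.000) / (10) = -1.200
  x3 = (2 - (-4)·0.000 - (-4)·0.000 - (4)·0.000) / (14) = 0.143
  x4 = (-7 - (4)·0.000 - (3)·0.000 - (-4)·0.000) / (14) = -0.500
Iteration 2:
  x1 = (10 - (4)·-1.200 - (-1)·0.143 - (3)·-0.500) / (9) = 1.827
  x2 = (-12 - (1)·1.111 - (-3)·0.143 - (-4)·-0.500) / (10) = -1.468
  x3 = (2 - (-4)·1.111 - (-4)·-1.200 - (4)·-0.500) / (14) = 0.260
  x4 = (-7 - (4)·1.111 - (3)·-1.200 - (-4)·0.143) / (14) = -0.519

(1.827, -1.468, 0.260, -0.519)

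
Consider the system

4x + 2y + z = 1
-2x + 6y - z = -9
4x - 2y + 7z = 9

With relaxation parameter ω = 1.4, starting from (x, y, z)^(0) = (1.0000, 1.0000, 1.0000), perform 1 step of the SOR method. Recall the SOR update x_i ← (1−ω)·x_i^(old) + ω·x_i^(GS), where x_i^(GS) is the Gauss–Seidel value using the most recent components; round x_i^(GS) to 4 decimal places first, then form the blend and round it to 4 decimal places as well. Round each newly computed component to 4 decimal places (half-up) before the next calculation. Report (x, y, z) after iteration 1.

(-1.1000, -2.7800, 1.1680)

Iteration 1:
  x: GS value = (1 - (2)·1.0000 - (1)·1.0000) / (4) = -0.5000;  x ← (1−ω)·1.0000 + ω·-0.5000 = -1.1000
  y: GS value = (-9 - (-2)·-1.1000 - (-1)·1.0000) / (6) = -1.7000;  y ← (1−ω)·1.0000 + ω·-1.7000 = -2.7800
  z: GS value = (9 - (4)·-1.1000 - (-2)·-2.7800) / (7) = 1.1200;  z ← (1−ω)·1.0000 + ω·1.1200 = 1.1680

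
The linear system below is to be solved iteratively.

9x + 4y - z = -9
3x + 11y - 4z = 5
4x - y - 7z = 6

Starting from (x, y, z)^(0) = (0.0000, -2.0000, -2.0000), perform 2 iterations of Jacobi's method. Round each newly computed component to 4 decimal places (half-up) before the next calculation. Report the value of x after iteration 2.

Iteration 1:
  x = (-9 - (4)·-2.0000 - (-1)·-2.0000) / (9) = -0.3333
  y = (5 - (3)·0.0000 - (-4)·-2.0000) / (11) = -0.2727
  z = (6 - (4)·0.0000 - (-1)·-2.0000) / (-7) = -0.5714
Iteration 2:
  x = (-9 - (4)·-0.2727 - (-1)·-0.5714) / (9) = -0.9423
  y = (5 - (3)·-0.3333 - (-4)·-0.5714) / (11) = 0.3377
  z = (6 - (4)·-0.3333 - (-1)·-0.2727) / (-7) = -1.0086

-0.9423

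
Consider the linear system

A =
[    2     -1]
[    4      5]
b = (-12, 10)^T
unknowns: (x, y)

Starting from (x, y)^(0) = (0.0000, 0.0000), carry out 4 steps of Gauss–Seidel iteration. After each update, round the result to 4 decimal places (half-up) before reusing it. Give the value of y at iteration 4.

4.7328

Iteration 1:
  x = (-12 - (-1)·0.0000) / (2) = -6.0000
  y = (10 - (4)·-6.0000) / (5) = 6.8000
Iteration 2:
  x = (-12 - (-1)·6.8000) / (2) = -2.6000
  y = (10 - (4)·-2.6000) / (5) = 4.0800
Iteration 3:
  x = (-12 - (-1)·4.0800) / (2) = -3.9600
  y = (10 - (4)·-3.9600) / (5) = 5.1680
Iteration 4:
  x = (-12 - (-1)·5.1680) / (2) = -3.4160
  y = (10 - (4)·-3.4160) / (5) = 4.7328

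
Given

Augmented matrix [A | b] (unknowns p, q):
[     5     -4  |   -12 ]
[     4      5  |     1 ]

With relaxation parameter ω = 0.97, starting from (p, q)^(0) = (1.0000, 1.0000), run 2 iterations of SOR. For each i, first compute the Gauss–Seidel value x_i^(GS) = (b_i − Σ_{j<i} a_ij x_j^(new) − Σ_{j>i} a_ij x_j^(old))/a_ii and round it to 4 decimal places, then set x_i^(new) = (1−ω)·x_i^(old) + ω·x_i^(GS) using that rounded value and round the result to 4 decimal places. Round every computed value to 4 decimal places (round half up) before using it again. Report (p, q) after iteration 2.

Iteration 1:
  p: GS value = (-12 - (-4)·1.0000) / (5) = -1.6000;  p ← (1−ω)·1.0000 + ω·-1.6000 = -1.5220
  q: GS value = (1 - (4)·-1.5220) / (5) = 1.4176;  q ← (1−ω)·1.0000 + ω·1.4176 = 1.4051
Iteration 2:
  p: GS value = (-12 - (-4)·1.4051) / (5) = -1.2759;  p ← (1−ω)·-1.5220 + ω·-1.2759 = -1.2833
  q: GS value = (1 - (4)·-1.2833) / (5) = 1.2266;  q ← (1−ω)·1.4051 + ω·1.2266 = 1.2320

(-1.2833, 1.2320)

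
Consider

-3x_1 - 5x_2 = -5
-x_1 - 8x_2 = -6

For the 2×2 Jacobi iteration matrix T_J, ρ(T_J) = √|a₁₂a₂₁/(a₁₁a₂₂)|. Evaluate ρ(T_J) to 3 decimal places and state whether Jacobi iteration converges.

0.456

a₁₂a₂₁/(a₁₁a₂₂) = (-5)·(-1) / ((-3)·(-8)) = 0.208333
ρ = √|0.208333| = √0.208333 = 0.456
ρ < 1, so Jacobi converges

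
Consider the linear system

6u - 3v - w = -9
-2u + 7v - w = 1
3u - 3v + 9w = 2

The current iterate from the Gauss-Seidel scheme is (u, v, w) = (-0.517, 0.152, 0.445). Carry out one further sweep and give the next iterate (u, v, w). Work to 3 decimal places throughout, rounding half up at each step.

One sweep:
  u = (-9 - (-3)·0.152 - (-1)·0.445) / (6) = -1.350
  v = (1 - (-2)·-1.350 - (-1)·0.445) / (7) = -0.179
  w = (2 - (3)·-1.350 - (-3)·-0.179) / (9) = 0.613

(-1.350, -0.179, 0.613)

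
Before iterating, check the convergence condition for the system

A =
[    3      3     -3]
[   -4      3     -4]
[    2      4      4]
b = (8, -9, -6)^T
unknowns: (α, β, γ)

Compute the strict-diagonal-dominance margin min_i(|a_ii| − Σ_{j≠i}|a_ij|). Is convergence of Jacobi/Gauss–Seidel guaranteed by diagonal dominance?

row 1: |3| − (3+3) = -3
row 2: |3| − (4+4) = -5
row 3: |4| − (2+4) = -2
minimum over rows = -5 → not strictly diagonally dominant

-5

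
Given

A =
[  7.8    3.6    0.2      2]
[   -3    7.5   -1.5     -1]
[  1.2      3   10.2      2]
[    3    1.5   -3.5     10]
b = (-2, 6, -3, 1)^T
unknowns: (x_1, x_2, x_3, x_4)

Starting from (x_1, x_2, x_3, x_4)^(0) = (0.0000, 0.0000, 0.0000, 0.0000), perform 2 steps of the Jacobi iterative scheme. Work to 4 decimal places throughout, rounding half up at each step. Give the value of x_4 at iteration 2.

Iteration 1:
  x_1 = (-2 - (3.6)·0.0000 - (0.2)·0.0000 - (2)·0.0000) / (7.8) = -0.2564
  x_2 = (6 - (-3)·0.0000 - (-1.5)·0.0000 - (-1)·0.0000) / (7.5) = 0.8000
  x_3 = (-3 - (1.2)·0.0000 - (3)·0.0000 - (2)·0.0000) / (10.2) = -0.2941
  x_4 = (1 - (3)·0.0000 - (1.5)·0.0000 - (-3.5)·0.0000) / (10) = 0.1000
Iteration 2:
  x_1 = (-2 - (3.6)·0.8000 - (0.2)·-0.2941 - (2)·0.1000) / (7.8) = -0.6437
  x_2 = (6 - (-3)·-0.2564 - (-1.5)·-0.2941 - (-1)·0.1000) / (7.5) = 0.6520
  x_3 = (-3 - (1.2)·-0.2564 - (3)·0.8000 - (2)·0.1000) / (10.2) = -0.5189
  x_4 = (1 - (3)·-0.2564 - (1.5)·0.8000 - (-3.5)·-0.2941) / (10) = -0.0460

-0.0460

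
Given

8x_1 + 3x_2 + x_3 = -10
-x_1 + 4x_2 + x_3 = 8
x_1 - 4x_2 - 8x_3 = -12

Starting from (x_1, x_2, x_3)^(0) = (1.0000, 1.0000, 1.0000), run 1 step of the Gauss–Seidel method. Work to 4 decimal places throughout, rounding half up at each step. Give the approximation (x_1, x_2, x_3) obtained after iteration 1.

Iteration 1:
  x_1 = (-10 - (3)·1.0000 - (1)·1.0000) / (8) = -1.7500
  x_2 = (8 - (-1)·-1.7500 - (1)·1.0000) / (4) = 1.3125
  x_3 = (-12 - (1)·-1.7500 - (-4)·1.3125) / (-8) = 0.6250

(-1.7500, 1.3125, 0.6250)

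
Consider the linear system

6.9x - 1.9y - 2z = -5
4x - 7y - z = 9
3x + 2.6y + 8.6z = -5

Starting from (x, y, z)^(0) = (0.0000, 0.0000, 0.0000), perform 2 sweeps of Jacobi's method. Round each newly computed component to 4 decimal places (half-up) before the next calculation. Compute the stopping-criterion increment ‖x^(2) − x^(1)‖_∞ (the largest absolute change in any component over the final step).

Iteration 1:
  x = (-5 - (-1.9)·0.0000 - (-2)·0.0000) / (6.9) = -0.7246
  y = (9 - (4)·0.0000 - (-1)·0.0000) / (-7) = -1.2857
  z = (-5 - (3)·0.0000 - (2.6)·0.0000) / (8.6) = -0.5814
Iteration 2:
  x = (-5 - (-1.9)·-1.2857 - (-2)·-0.5814) / (6.9) = -1.2472
  y = (9 - (4)·-0.7246 - (-1)·-0.5814) / (-7) = -1.6167
  z = (-5 - (3)·-0.7246 - (2.6)·-1.2857) / (8.6) = 0.0601
Change: (-0.5226, -0.3310, 0.6415) → max |·| = 0.6415

0.6415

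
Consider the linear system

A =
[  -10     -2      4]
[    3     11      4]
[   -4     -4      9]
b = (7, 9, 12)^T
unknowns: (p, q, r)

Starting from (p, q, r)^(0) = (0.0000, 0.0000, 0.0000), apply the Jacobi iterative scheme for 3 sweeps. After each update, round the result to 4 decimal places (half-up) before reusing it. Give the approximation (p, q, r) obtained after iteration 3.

Iteration 1:
  p = (7 - (-2)·0.0000 - (4)·0.0000) / (-10) = -0.7000
  q = (9 - (3)·0.0000 - (4)·0.0000) / (11) = 0.8182
  r = (12 - (-4)·0.0000 - (-4)·0.0000) / (9) = 1.3333
Iteration 2:
  p = (7 - (-2)·0.8182 - (4)·1.3333) / (-10) = -0.3303
  q = (9 - (3)·-0.7000 - (4)·1.3333) / (11) = 0.5243
  r = (12 - (-4)·-0.7000 - (-4)·0.8182) / (9) = 1.3859
Iteration 3:
  p = (7 - (-2)·0.5243 - (4)·1.3859) / (-10) = -0.2505
  q = (9 - (3)·-0.3303 - (4)·1.3859) / (11) = 0.4043
  r = (12 - (-4)·-0.3303 - (-4)·0.5243) / (9) = 1.4196

(-0.2505, 0.4043, 1.4196)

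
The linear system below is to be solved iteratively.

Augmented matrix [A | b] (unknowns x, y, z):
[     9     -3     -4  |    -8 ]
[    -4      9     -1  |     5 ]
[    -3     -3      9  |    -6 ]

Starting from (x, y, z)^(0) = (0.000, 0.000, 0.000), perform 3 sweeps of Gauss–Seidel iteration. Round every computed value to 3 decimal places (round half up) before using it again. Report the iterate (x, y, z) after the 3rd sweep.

(-1.415, -0.197, -1.204)

Iteration 1:
  x = (-8 - (-3)·0.000 - (-4)·0.000) / (9) = -0.889
  y = (5 - (-4)·-0.889 - (-1)·0.000) / (9) = 0.160
  z = (-6 - (-3)·-0.889 - (-3)·0.160) / (9) = -0.910
Iteration 2:
  x = (-8 - (-3)·0.160 - (-4)·-0.910) / (9) = -1.240
  y = (5 - (-4)·-1.240 - (-1)·-0.910) / (9) = -0.097
  z = (-6 - (-3)·-1.240 - (-3)·-0.097) / (9) = -1.112
Iteration 3:
  x = (-8 - (-3)·-0.097 - (-4)·-1.112) / (9) = -1.415
  y = (5 - (-4)·-1.415 - (-1)·-1.112) / (9) = -0.197
  z = (-6 - (-3)·-1.415 - (-3)·-0.197) / (9) = -1.204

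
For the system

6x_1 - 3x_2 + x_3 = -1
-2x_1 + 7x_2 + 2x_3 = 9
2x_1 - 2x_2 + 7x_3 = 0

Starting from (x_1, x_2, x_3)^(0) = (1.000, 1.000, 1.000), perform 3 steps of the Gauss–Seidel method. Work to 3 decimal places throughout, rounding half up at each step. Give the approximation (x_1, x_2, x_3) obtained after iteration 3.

(0.438, 1.330, 0.255)

Iteration 1:
  x_1 = (-1 - (-3)·1.000 - (1)·1.000) / (6) = 0.167
  x_2 = (9 - (-2)·0.167 - (2)·1.000) / (7) = 1.048
  x_3 = (0 - (2)·0.167 - (-2)·1.048) / (7) = 0.252
Iteration 2:
  x_1 = (-1 - (-3)·1.048 - (1)·0.252) / (6) = 0.315
  x_2 = (9 - (-2)·0.315 - (2)·0.252) / (7) = 1.304
  x_3 = (0 - (2)·0.315 - (-2)·1.304) / (7) = 0.283
Iteration 3:
  x_1 = (-1 - (-3)·1.304 - (1)·0.283) / (6) = 0.438
  x_2 = (9 - (-2)·0.438 - (2)·0.283) / (7) = 1.330
  x_3 = (0 - (2)·0.438 - (-2)·1.330) / (7) = 0.255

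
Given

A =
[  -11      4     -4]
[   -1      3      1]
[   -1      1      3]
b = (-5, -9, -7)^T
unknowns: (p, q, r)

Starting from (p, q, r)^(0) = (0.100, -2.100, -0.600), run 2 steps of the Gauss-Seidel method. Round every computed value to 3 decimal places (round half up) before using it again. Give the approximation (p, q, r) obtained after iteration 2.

(-0.058, -2.546, -1.504)

Iteration 1:
  p = (-5 - (4)·-2.100 - (-4)·-0.600) / (-11) = -0.091
  q = (-9 - (-1)·-0.091 - (1)·-0.600) / (3) = -2.830
  r = (-7 - (-1)·-0.091 - (1)·-2.830) / (3) = -1.420
Iteration 2:
  p = (-5 - (4)·-2.830 - (-4)·-1.420) / (-11) = -0.058
  q = (-9 - (-1)·-0.058 - (1)·-1.420) / (3) = -2.546
  r = (-7 - (-1)·-0.058 - (1)·-2.546) / (3) = -1.504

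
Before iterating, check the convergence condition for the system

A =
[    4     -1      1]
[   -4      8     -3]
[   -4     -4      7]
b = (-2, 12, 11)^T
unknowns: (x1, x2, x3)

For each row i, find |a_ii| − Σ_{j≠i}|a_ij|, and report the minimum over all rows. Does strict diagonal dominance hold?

-1

row 1: |4| − (1+1) = 2
row 2: |8| − (4+3) = 1
row 3: |7| − (4+4) = -1
minimum over rows = -1 → not strictly diagonally dominant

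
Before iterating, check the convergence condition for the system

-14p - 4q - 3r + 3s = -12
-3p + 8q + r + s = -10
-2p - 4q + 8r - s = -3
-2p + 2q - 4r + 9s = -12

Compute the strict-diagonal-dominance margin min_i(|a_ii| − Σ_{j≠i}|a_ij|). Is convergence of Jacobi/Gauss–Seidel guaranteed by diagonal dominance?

1

row 1: |-14| − (4+3+3) = 4
row 2: |8| − (3+1+1) = 3
row 3: |8| − (2+4+1) = 1
row 4: |9| − (2+2+4) = 1
minimum over rows = 1 → strictly diagonally dominant (convergence guaranteed)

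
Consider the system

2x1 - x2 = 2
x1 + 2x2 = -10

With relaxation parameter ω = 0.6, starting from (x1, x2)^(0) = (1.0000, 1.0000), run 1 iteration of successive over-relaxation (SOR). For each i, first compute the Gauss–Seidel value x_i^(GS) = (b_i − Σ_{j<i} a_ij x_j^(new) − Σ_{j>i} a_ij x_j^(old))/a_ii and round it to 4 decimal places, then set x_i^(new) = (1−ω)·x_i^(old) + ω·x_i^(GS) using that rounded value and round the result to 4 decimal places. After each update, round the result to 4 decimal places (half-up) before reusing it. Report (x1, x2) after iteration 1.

Iteration 1:
  x1: GS value = (2 - (-1)·1.0000) / (2) = 1.5000;  x1 ← (1−ω)·1.0000 + ω·1.5000 = 1.3000
  x2: GS value = (-10 - (1)·1.3000) / (2) = -5.6500;  x2 ← (1−ω)·1.0000 + ω·-5.6500 = -2.9900

(1.3000, -2.9900)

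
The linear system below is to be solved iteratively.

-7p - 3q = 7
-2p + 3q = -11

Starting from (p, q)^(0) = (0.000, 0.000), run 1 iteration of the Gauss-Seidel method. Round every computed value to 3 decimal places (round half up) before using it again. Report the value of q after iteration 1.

Iteration 1:
  p = (7 - (-3)·0.000) / (-7) = -1.000
  q = (-11 - (-2)·-1.000) / (3) = -4.333

-4.333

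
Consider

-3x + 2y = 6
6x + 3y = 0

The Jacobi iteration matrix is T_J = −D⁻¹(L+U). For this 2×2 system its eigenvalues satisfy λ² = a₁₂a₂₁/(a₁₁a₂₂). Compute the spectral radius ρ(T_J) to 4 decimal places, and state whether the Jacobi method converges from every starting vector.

a₁₂a₂₁/(a₁₁a₂₂) = (2)·(6) / ((-3)·(3)) = -1.333333
ρ = √|-1.333333| = √1.333333 = 1.1547
ρ > 1, so Jacobi diverges

1.1547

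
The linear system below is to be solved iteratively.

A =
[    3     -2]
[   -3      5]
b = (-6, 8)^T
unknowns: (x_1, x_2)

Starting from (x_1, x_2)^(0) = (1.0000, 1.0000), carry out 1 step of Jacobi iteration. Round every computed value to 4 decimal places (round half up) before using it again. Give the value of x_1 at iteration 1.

Iteration 1:
  x_1 = (-6 - (-2)·1.0000) / (3) = -1.3333
  x_2 = (8 - (-3)·1.0000) / (5) = 2.2000

-1.3333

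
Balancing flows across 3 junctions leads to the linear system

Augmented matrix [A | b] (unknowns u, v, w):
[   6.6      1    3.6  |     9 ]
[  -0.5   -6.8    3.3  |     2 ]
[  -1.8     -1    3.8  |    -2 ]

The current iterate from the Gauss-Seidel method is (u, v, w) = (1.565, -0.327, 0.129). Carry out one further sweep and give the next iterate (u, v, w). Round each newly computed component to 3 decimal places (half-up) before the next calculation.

(1.343, -0.330, 0.023)

One sweep:
  u = (9 - (1)·-0.327 - (3.6)·0.129) / (6.6) = 1.343
  v = (2 - (-0.5)·1.343 - (3.3)·0.129) / (-6.8) = -0.330
  w = (-2 - (-1.8)·1.343 - (-1)·-0.330) / (3.8) = 0.023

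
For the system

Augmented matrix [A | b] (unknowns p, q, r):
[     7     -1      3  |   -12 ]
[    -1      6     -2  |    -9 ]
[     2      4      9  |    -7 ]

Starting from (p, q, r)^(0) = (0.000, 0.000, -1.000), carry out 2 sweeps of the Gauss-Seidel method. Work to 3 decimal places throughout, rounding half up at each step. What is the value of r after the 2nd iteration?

Iteration 1:
  p = (-12 - (-1)·0.000 - (3)·-1.000) / (7) = -1.286
  q = (-9 - (-1)·-1.286 - (-2)·-1.000) / (6) = -2.048
  r = (-7 - (2)·-1.286 - (4)·-2.048) / (9) = 0.418
Iteration 2:
  p = (-12 - (-1)·-2.048 - (3)·0.418) / (7) = -2.186
  q = (-9 - (-1)·-2.186 - (-2)·0.418) / (6) = -1.725
  r = (-7 - (2)·-2.186 - (4)·-1.725) / (9) = 0.475

0.475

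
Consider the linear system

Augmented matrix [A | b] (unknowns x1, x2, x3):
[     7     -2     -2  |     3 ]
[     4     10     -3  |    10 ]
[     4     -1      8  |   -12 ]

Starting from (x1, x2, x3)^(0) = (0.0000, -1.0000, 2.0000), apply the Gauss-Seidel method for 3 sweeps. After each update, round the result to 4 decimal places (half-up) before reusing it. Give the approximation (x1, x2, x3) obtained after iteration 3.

(0.0712, 0.4871, -1.4747)

Iteration 1:
  x1 = (3 - (-2)·-1.0000 - (-2)·2.0000) / (7) = 0.7143
  x2 = (10 - (4)·0.7143 - (-3)·2.0000) / (10) = 1.3143
  x3 = (-12 - (4)·0.7143 - (-1)·1.3143) / (8) = -1.6929
Iteration 2:
  x1 = (3 - (-2)·1.3143 - (-2)·-1.6929) / (7) = 0.3204
  x2 = (10 - (4)·0.3204 - (-3)·-1.6929) / (10) = 0.3640
  x3 = (-12 - (4)·0.3204 - (-1)·0.3640) / (8) = -1.6147
Iteration 3:
  x1 = (3 - (-2)·0.3640 - (-2)·-1.6147) / (7) = 0.0712
  x2 = (10 - (4)·0.0712 - (-3)·-1.6147) / (10) = 0.4871
  x3 = (-12 - (4)·0.0712 - (-1)·0.4871) / (8) = -1.4747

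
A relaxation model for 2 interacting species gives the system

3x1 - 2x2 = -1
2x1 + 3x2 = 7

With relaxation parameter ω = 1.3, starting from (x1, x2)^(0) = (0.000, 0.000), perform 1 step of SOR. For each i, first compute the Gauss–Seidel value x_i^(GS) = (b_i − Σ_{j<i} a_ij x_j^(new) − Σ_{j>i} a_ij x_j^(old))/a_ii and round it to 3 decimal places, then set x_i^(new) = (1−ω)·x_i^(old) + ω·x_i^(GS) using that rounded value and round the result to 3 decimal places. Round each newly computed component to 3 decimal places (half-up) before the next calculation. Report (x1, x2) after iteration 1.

(-0.433, 3.409)

Iteration 1:
  x1: GS value = (-1 - (-2)·0.000) / (3) = -0.333;  x1 ← (1−ω)·0.000 + ω·-0.333 = -0.433
  x2: GS value = (7 - (2)·-0.433) / (3) = 2.622;  x2 ← (1−ω)·0.000 + ω·2.622 = 3.409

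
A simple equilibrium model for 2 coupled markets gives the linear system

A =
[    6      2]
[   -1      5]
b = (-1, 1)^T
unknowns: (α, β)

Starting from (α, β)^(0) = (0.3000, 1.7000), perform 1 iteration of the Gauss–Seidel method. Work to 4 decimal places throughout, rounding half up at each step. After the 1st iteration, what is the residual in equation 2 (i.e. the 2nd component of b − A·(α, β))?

Iteration 1:
  α = (-1 - (2)·1.7000) / (6) = -0.7333
  β = (1 - (-1)·-0.7333) / (5) = 0.0533
Residual b − A·x = (3.2932, 0.0002)

0.0002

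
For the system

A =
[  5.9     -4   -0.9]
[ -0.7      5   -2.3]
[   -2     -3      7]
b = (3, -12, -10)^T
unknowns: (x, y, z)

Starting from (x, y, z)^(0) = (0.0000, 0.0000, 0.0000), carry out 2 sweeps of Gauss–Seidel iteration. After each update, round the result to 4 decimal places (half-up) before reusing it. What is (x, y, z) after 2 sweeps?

(-1.4184, -3.6480, -3.3973)

Iteration 1:
  x = (3 - (-4)·0.0000 - (-0.9)·0.0000) / (5.9) = 0.5085
  y = (-12 - (-0.7)·0.5085 - (-2.3)·0.0000) / (5) = -2.3288
  z = (-10 - (-2)·0.5085 - (-3)·-2.3288) / (7) = -2.2813
Iteration 2:
  x = (3 - (-4)·-2.3288 - (-0.9)·-2.2813) / (5.9) = -1.4184
  y = (-12 - (-0.7)·-1.4184 - (-2.3)·-2.2813) / (5) = -3.6480
  z = (-10 - (-2)·-1.4184 - (-3)·-3.6480) / (7) = -3.3973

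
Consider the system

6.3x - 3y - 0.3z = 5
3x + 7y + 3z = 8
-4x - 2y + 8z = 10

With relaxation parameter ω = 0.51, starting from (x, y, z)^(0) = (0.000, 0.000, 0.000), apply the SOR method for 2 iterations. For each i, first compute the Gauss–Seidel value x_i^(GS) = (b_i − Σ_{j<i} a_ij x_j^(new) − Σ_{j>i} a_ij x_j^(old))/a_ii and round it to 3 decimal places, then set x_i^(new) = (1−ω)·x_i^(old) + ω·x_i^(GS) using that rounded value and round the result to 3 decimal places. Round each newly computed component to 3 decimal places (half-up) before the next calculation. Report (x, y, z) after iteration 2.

(0.743, 0.487, 1.283)

Iteration 1:
  x: GS value = (5 - (-3)·0.000 - (-0.3)·0.000) / (6.3) = 0.794;  x ← (1−ω)·0.000 + ω·0.794 = 0.405
  y: GS value = (8 - (3)·0.405 - (3)·0.000) / (7) = 0.969;  y ← (1−ω)·0.000 + ω·0.969 = 0.494
  z: GS value = (10 - (-4)·0.405 - (-2)·0.494) / (8) = 1.576;  z ← (1−ω)·0.000 + ω·1.576 = 0.804
Iteration 2:
  x: GS value = (5 - (-3)·0.494 - (-0.3)·0.804) / (6.3) = 1.067;  x ← (1−ω)·0.405 + ω·1.067 = 0.743
  y: GS value = (8 - (3)·0.743 - (3)·0.804) / (7) = 0.480;  y ← (1−ω)·0.494 + ω·0.480 = 0.487
  z: GS value = (10 - (-4)·0.743 - (-2)·0.487) / (8) = 1.743;  z ← (1−ω)·0.804 + ω·1.743 = 1.283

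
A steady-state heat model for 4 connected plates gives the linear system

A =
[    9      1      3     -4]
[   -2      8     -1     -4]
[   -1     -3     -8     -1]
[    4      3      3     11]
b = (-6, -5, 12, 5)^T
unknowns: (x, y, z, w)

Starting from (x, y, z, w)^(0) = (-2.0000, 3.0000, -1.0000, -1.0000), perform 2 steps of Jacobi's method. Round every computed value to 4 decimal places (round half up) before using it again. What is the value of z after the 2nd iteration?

Iteration 1:
  x = (-6 - (1)·3.0000 - (3)·-1.0000 - (-4)·-1.0000) / (9) = -1.1111
  y = (-5 - (-2)·-2.0000 - (-1)·-1.0000 - (-4)·-1.0000) / (8) = -1.7500
  z = (12 - (-1)·-2.0000 - (-3)·3.0000 - (-1)·-1.0000) / (-8) = -2.2500
  w = (5 - (4)·-2.0000 - (3)·3.0000 - (3)·-1.0000) / (11) = 0.6364
Iteration 2:
  x = (-6 - (1)·-1.7500 - (3)·-2.2500 - (-4)·0.6364) / (9) = 0.5606
  y = (-5 - (-2)·-1.1111 - (-1)·-2.2500 - (-4)·0.6364) / (8) = -0.8658
  z = (12 - (-1)·-1.1111 - (-3)·-1.7500 - (-1)·0.6364) / (-8) = -0.7844
  w = (5 - (4)·-1.1111 - (3)·-1.7500 - (3)·-2.2500) / (11) = 1.9495

-0.7844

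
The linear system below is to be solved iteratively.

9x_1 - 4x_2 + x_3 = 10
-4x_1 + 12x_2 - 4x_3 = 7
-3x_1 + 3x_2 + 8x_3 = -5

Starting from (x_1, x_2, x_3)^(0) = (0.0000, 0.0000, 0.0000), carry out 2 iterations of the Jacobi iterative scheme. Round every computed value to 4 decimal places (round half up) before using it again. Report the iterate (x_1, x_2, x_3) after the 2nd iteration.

Iteration 1:
  x_1 = (10 - (-4)·0.0000 - (1)·0.0000) / (9) = 1.1111
  x_2 = (7 - (-4)·0.0000 - (-4)·0.0000) / (12) = 0.5833
  x_3 = (-5 - (-3)·0.0000 - (3)·0.0000) / (8) = -0.6250
Iteration 2:
  x_1 = (10 - (-4)·0.5833 - (1)·-0.6250) / (9) = 1.4398
  x_2 = (7 - (-4)·1.1111 - (-4)·-0.6250) / (12) = 0.7454
  x_3 = (-5 - (-3)·1.1111 - (3)·0.5833) / (8) = -0.4271

(1.4398, 0.7454, -0.4271)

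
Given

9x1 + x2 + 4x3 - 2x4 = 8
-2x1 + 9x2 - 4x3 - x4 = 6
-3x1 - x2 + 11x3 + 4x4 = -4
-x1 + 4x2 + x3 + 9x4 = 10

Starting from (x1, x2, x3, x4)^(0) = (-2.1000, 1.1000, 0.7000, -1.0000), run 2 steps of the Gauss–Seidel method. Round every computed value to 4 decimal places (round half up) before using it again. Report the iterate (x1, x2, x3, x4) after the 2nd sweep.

Iteration 1:
  x1 = (8 - (1)·1.1000 - (4)·0.7000 - (-2)·-1.0000) / (9) = 0.2333
  x2 = (6 - (-2)·0.2333 - (-4)·0.7000 - (-1)·-1.0000) / (9) = 0.9185
  x3 = (-4 - (-3)·0.2333 - (-1)·0.9185 - (4)·-1.0000) / (11) = 0.1471
  x4 = (10 - (-1)·0.2333 - (4)·0.9185 - (1)·0.1471) / (9) = 0.7125
Iteration 2:
  x1 = (8 - (1)·0.9185 - (4)·0.1471 - (-2)·0.7125) / (9) = 0.8798
  x2 = (6 - (-2)·0.8798 - (-4)·0.1471 - (-1)·0.7125) / (9) = 1.0067
  x3 = (-4 - (-3)·0.8798 - (-1)·1.0067 - (4)·0.7125) / (11) = -0.2913
  x4 = (10 - (-1)·0.8798 - (4)·1.0067 - (1)·-0.2913) / (9) = 0.7938

(0.8798, 1.0067, -0.2913, 0.7938)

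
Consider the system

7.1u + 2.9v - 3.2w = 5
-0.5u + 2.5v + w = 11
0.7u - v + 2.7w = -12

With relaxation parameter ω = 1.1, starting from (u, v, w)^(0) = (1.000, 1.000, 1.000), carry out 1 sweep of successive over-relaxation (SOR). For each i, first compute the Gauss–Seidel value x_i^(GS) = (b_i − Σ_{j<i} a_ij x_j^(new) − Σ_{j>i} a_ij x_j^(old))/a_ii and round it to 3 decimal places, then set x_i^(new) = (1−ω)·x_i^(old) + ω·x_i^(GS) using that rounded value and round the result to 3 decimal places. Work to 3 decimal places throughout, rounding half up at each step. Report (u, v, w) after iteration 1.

(0.721, 4.458, -3.378)

Iteration 1:
  u: GS value = (5 - (2.9)·1.000 - (-3.2)·1.000) / (7.1) = 0.746;  u ← (1−ω)·1.000 + ω·0.746 = 0.721
  v: GS value = (11 - (-0.5)·0.721 - (1)·1.000) / (2.5) = 4.144;  v ← (1−ω)·1.000 + ω·4.144 = 4.458
  w: GS value = (-12 - (0.7)·0.721 - (-1)·4.458) / (2.7) = -2.980;  w ← (1−ω)·1.000 + ω·-2.980 = -3.378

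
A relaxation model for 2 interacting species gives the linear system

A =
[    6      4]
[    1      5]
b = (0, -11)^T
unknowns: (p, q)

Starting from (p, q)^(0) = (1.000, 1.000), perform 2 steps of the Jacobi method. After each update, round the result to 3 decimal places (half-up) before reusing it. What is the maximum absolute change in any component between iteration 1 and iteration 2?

Iteration 1:
  p = (0 - (4)·1.000) / (6) = -0.667
  q = (-11 - (1)·1.000) / (5) = -2.400
Iteration 2:
  p = (0 - (4)·-2.400) / (6) = 1.600
  q = (-11 - (1)·-0.667) / (5) = -2.067
Change: (2.267, 0.333) → max |·| = 2.267

2.267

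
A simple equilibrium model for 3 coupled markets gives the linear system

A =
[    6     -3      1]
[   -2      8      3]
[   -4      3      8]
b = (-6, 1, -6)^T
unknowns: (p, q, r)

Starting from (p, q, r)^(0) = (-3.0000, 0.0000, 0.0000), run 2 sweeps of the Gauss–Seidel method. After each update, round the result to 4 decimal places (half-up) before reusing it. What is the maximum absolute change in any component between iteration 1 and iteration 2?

0.4857

Iteration 1:
  p = (-6 - (-3)·0.0000 - (1)·0.0000) / (6) = -1.0000
  q = (1 - (-2)·-1.0000 - (3)·0.0000) / (8) = -0.1250
  r = (-6 - (-4)·-1.0000 - (3)·-0.1250) / (8) = -1.2031
Iteration 2:
  p = (-6 - (-3)·-0.1250 - (1)·-1.2031) / (6) = -0.8620
  q = (1 - (-2)·-0.8620 - (3)·-1.2031) / (8) = 0.3607
  r = (-6 - (-4)·-0.8620 - (3)·0.3607) / (8) = -1.3163
Change: (0.1380, 0.4857, -0.1132) → max |·| = 0.4857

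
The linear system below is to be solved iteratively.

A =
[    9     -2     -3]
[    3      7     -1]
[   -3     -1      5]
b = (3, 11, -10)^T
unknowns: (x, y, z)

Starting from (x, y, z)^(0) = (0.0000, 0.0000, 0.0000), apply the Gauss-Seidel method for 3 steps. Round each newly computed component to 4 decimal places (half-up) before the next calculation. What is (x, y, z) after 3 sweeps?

(0.0693, 1.3055, -1.6973)

Iteration 1:
  x = (3 - (-2)·0.0000 - (-3)·0.0000) / (9) = 0.3333
  y = (11 - (3)·0.3333 - (-1)·0.0000) / (7) = 1.4286
  z = (-10 - (-3)·0.3333 - (-1)·1.4286) / (5) = -1.5143
Iteration 2:
  x = (3 - (-2)·1.4286 - (-3)·-1.5143) / (9) = 0.1460
  y = (11 - (3)·0.1460 - (-1)·-1.5143) / (7) = 1.2925
  z = (-10 - (-3)·0.1460 - (-1)·1.2925) / (5) = -1.6539
Iteration 3:
  x = (3 - (-2)·1.2925 - (-3)·-1.6539) / (9) = 0.0693
  y = (11 - (3)·0.0693 - (-1)·-1.6539) / (7) = 1.3055
  z = (-10 - (-3)·0.0693 - (-1)·1.3055) / (5) = -1.6973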